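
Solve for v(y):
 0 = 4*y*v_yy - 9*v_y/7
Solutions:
 v(y) = C1 + C2*y^(37/28)


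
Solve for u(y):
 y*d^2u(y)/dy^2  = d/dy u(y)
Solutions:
 u(y) = C1 + C2*y^2


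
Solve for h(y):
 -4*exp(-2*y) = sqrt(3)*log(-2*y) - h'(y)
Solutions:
 h(y) = C1 + sqrt(3)*y*log(-y) + sqrt(3)*y*(-1 + log(2)) - 2*exp(-2*y)


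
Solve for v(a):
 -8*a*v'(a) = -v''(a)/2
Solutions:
 v(a) = C1 + C2*erfi(2*sqrt(2)*a)


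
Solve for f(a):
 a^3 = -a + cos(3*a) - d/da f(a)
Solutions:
 f(a) = C1 - a^4/4 - a^2/2 + sin(3*a)/3


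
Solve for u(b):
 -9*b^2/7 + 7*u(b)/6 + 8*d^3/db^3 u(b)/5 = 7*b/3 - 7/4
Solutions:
 u(b) = C3*exp(-35^(1/3)*6^(2/3)*b/12) + 54*b^2/49 + 2*b + (C1*sin(2^(2/3)*3^(1/6)*35^(1/3)*b/8) + C2*cos(2^(2/3)*3^(1/6)*35^(1/3)*b/8))*exp(35^(1/3)*6^(2/3)*b/24) - 3/2


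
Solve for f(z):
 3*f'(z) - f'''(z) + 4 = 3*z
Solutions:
 f(z) = C1 + C2*exp(-sqrt(3)*z) + C3*exp(sqrt(3)*z) + z^2/2 - 4*z/3


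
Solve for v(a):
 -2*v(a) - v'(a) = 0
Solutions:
 v(a) = C1*exp(-2*a)


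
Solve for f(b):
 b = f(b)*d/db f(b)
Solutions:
 f(b) = -sqrt(C1 + b^2)
 f(b) = sqrt(C1 + b^2)


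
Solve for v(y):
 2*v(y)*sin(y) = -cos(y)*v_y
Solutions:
 v(y) = C1*cos(y)^2


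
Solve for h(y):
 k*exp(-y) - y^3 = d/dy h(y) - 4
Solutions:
 h(y) = C1 - k*exp(-y) - y^4/4 + 4*y


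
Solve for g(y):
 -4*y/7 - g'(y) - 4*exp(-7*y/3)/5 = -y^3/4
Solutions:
 g(y) = C1 + y^4/16 - 2*y^2/7 + 12*exp(-7*y/3)/35


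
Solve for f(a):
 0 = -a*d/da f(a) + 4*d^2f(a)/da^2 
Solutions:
 f(a) = C1 + C2*erfi(sqrt(2)*a/4)


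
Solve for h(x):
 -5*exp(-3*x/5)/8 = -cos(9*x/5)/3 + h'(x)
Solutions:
 h(x) = C1 + 5*sin(9*x/5)/27 + 25*exp(-3*x/5)/24


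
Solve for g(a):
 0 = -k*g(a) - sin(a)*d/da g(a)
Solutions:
 g(a) = C1*exp(k*(-log(cos(a) - 1) + log(cos(a) + 1))/2)


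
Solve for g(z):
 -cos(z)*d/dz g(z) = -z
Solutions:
 g(z) = C1 + Integral(z/cos(z), z)


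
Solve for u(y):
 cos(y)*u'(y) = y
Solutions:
 u(y) = C1 + Integral(y/cos(y), y)


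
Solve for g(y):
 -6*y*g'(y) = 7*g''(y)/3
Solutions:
 g(y) = C1 + C2*erf(3*sqrt(7)*y/7)


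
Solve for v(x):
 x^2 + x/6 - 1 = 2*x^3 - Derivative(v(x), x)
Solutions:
 v(x) = C1 + x^4/2 - x^3/3 - x^2/12 + x


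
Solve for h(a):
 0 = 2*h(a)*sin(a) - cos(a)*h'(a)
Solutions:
 h(a) = C1/cos(a)^2


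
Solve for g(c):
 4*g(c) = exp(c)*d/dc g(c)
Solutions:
 g(c) = C1*exp(-4*exp(-c))


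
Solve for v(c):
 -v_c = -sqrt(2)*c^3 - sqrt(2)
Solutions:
 v(c) = C1 + sqrt(2)*c^4/4 + sqrt(2)*c


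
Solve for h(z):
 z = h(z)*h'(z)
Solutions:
 h(z) = -sqrt(C1 + z^2)
 h(z) = sqrt(C1 + z^2)


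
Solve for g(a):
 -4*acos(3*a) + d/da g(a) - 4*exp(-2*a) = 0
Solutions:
 g(a) = C1 + 4*a*acos(3*a) - 4*sqrt(1 - 9*a^2)/3 - 2*exp(-2*a)


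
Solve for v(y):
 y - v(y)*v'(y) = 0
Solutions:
 v(y) = -sqrt(C1 + y^2)
 v(y) = sqrt(C1 + y^2)


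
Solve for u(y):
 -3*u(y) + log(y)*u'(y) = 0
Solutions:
 u(y) = C1*exp(3*li(y))


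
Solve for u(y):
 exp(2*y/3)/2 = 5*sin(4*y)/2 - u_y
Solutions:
 u(y) = C1 - 3*exp(2*y/3)/4 - 5*cos(4*y)/8


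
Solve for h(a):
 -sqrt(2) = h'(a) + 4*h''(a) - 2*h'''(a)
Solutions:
 h(a) = C1 + C2*exp(a*(1 - sqrt(6)/2)) + C3*exp(a*(1 + sqrt(6)/2)) - sqrt(2)*a


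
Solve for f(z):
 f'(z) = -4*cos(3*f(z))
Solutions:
 f(z) = -asin((C1 + exp(24*z))/(C1 - exp(24*z)))/3 + pi/3
 f(z) = asin((C1 + exp(24*z))/(C1 - exp(24*z)))/3


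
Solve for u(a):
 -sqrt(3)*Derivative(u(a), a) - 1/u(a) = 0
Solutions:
 u(a) = -sqrt(C1 - 6*sqrt(3)*a)/3
 u(a) = sqrt(C1 - 6*sqrt(3)*a)/3


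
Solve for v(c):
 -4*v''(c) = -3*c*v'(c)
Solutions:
 v(c) = C1 + C2*erfi(sqrt(6)*c/4)


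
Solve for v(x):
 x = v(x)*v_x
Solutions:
 v(x) = -sqrt(C1 + x^2)
 v(x) = sqrt(C1 + x^2)


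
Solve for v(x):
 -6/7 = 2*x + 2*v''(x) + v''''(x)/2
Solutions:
 v(x) = C1 + C2*x + C3*sin(2*x) + C4*cos(2*x) - x^3/6 - 3*x^2/14


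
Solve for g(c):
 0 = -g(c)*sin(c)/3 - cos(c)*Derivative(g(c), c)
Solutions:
 g(c) = C1*cos(c)^(1/3)


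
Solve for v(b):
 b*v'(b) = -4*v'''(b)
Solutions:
 v(b) = C1 + Integral(C2*airyai(-2^(1/3)*b/2) + C3*airybi(-2^(1/3)*b/2), b)


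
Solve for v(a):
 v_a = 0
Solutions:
 v(a) = C1


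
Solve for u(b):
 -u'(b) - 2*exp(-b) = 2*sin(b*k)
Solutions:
 u(b) = C1 + 2*exp(-b) + 2*cos(b*k)/k


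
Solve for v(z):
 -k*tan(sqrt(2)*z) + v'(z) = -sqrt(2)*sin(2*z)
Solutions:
 v(z) = C1 - sqrt(2)*k*log(cos(sqrt(2)*z))/2 + sqrt(2)*cos(2*z)/2


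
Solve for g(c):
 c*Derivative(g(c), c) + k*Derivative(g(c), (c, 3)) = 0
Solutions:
 g(c) = C1 + Integral(C2*airyai(c*(-1/k)^(1/3)) + C3*airybi(c*(-1/k)^(1/3)), c)


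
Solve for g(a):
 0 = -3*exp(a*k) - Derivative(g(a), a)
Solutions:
 g(a) = C1 - 3*exp(a*k)/k


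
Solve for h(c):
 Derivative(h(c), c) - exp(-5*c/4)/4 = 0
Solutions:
 h(c) = C1 - exp(-5*c/4)/5


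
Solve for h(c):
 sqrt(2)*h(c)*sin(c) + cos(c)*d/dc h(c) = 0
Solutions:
 h(c) = C1*cos(c)^(sqrt(2))


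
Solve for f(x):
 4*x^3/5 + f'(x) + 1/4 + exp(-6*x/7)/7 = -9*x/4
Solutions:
 f(x) = C1 - x^4/5 - 9*x^2/8 - x/4 + exp(-6*x/7)/6


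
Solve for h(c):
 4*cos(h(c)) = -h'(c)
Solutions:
 h(c) = pi - asin((C1 + exp(8*c))/(C1 - exp(8*c)))
 h(c) = asin((C1 + exp(8*c))/(C1 - exp(8*c)))


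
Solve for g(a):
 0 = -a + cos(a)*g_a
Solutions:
 g(a) = C1 + Integral(a/cos(a), a)


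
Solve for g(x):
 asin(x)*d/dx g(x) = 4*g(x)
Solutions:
 g(x) = C1*exp(4*Integral(1/asin(x), x))


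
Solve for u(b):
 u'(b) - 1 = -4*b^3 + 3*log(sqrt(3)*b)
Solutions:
 u(b) = C1 - b^4 + 3*b*log(b) - 2*b + 3*b*log(3)/2


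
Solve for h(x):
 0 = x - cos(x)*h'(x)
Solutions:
 h(x) = C1 + Integral(x/cos(x), x)


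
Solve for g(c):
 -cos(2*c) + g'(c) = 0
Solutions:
 g(c) = C1 + sin(2*c)/2


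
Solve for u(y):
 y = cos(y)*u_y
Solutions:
 u(y) = C1 + Integral(y/cos(y), y)


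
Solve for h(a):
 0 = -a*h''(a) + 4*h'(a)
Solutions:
 h(a) = C1 + C2*a^5


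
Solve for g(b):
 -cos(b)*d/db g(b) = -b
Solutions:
 g(b) = C1 + Integral(b/cos(b), b)


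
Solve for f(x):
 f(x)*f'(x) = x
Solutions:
 f(x) = -sqrt(C1 + x^2)
 f(x) = sqrt(C1 + x^2)


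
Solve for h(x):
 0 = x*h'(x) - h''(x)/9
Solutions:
 h(x) = C1 + C2*erfi(3*sqrt(2)*x/2)


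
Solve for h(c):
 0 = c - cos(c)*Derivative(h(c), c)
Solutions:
 h(c) = C1 + Integral(c/cos(c), c)


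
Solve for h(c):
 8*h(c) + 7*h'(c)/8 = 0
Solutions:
 h(c) = C1*exp(-64*c/7)


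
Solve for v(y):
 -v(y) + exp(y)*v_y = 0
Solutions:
 v(y) = C1*exp(-exp(-y))


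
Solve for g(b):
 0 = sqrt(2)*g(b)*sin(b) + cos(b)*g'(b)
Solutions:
 g(b) = C1*cos(b)^(sqrt(2))


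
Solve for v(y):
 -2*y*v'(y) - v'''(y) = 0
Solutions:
 v(y) = C1 + Integral(C2*airyai(-2^(1/3)*y) + C3*airybi(-2^(1/3)*y), y)


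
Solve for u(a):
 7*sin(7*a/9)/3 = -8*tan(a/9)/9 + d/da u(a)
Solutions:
 u(a) = C1 - 8*log(cos(a/9)) - 3*cos(7*a/9)


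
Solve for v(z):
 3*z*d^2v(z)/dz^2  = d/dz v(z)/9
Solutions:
 v(z) = C1 + C2*z^(28/27)


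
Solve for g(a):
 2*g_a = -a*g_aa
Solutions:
 g(a) = C1 + C2/a


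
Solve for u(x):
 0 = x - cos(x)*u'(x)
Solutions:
 u(x) = C1 + Integral(x/cos(x), x)


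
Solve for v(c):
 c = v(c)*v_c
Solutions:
 v(c) = -sqrt(C1 + c^2)
 v(c) = sqrt(C1 + c^2)


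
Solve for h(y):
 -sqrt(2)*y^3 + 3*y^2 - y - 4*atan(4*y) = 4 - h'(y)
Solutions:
 h(y) = C1 + sqrt(2)*y^4/4 - y^3 + y^2/2 + 4*y*atan(4*y) + 4*y - log(16*y^2 + 1)/2


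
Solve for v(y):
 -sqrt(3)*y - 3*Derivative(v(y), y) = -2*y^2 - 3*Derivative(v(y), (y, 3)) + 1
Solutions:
 v(y) = C1 + C2*exp(-y) + C3*exp(y) + 2*y^3/9 - sqrt(3)*y^2/6 + y


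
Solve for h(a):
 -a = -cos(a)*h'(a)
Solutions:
 h(a) = C1 + Integral(a/cos(a), a)


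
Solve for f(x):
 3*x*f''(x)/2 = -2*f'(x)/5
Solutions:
 f(x) = C1 + C2*x^(11/15)


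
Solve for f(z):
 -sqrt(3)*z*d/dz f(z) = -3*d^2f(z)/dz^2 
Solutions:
 f(z) = C1 + C2*erfi(sqrt(2)*3^(3/4)*z/6)


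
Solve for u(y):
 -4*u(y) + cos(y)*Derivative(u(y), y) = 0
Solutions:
 u(y) = C1*(sin(y)^2 + 2*sin(y) + 1)/(sin(y)^2 - 2*sin(y) + 1)


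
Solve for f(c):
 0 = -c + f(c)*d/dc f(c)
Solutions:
 f(c) = -sqrt(C1 + c^2)
 f(c) = sqrt(C1 + c^2)


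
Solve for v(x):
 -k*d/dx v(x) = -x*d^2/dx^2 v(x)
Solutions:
 v(x) = C1 + x^(re(k) + 1)*(C2*sin(log(x)*Abs(im(k))) + C3*cos(log(x)*im(k)))


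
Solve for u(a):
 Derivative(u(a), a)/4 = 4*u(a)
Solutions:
 u(a) = C1*exp(16*a)


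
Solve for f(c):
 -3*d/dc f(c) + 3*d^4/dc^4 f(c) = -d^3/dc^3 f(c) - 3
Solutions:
 f(c) = C1 + C2*exp(-c*(2*2^(1/3)/(135*sqrt(29) + 727)^(1/3) + 4 + 2^(2/3)*(135*sqrt(29) + 727)^(1/3))/36)*sin(2^(1/3)*sqrt(3)*c*(-2^(1/3)*(135*sqrt(29) + 727)^(1/3) + 2/(135*sqrt(29) + 727)^(1/3))/36) + C3*exp(-c*(2*2^(1/3)/(135*sqrt(29) + 727)^(1/3) + 4 + 2^(2/3)*(135*sqrt(29) + 727)^(1/3))/36)*cos(2^(1/3)*sqrt(3)*c*(-2^(1/3)*(135*sqrt(29) + 727)^(1/3) + 2/(135*sqrt(29) + 727)^(1/3))/36) + C4*exp(c*(-2 + 2*2^(1/3)/(135*sqrt(29) + 727)^(1/3) + 2^(2/3)*(135*sqrt(29) + 727)^(1/3))/18) + c


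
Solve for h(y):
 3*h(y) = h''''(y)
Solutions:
 h(y) = C1*exp(-3^(1/4)*y) + C2*exp(3^(1/4)*y) + C3*sin(3^(1/4)*y) + C4*cos(3^(1/4)*y)


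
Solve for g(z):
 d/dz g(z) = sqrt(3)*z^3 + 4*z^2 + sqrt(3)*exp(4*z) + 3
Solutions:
 g(z) = C1 + sqrt(3)*z^4/4 + 4*z^3/3 + 3*z + sqrt(3)*exp(4*z)/4


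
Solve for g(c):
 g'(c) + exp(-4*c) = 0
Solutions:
 g(c) = C1 + exp(-4*c)/4


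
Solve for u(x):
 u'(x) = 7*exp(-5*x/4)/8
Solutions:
 u(x) = C1 - 7*exp(-5*x/4)/10


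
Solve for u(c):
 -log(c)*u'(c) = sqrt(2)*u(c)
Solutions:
 u(c) = C1*exp(-sqrt(2)*li(c))


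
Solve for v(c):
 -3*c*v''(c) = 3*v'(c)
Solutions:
 v(c) = C1 + C2*log(c)


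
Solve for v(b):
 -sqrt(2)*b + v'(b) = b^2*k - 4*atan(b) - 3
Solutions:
 v(b) = C1 + b^3*k/3 + sqrt(2)*b^2/2 - 4*b*atan(b) - 3*b + 2*log(b^2 + 1)


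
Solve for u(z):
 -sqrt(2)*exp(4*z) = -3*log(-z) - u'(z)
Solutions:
 u(z) = C1 - 3*z*log(-z) + 3*z + sqrt(2)*exp(4*z)/4


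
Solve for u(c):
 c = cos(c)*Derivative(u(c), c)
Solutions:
 u(c) = C1 + Integral(c/cos(c), c)


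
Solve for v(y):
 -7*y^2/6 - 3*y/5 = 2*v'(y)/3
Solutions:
 v(y) = C1 - 7*y^3/12 - 9*y^2/20


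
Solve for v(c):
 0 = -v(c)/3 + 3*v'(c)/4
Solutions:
 v(c) = C1*exp(4*c/9)


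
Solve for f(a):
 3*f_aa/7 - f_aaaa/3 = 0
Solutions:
 f(a) = C1 + C2*a + C3*exp(-3*sqrt(7)*a/7) + C4*exp(3*sqrt(7)*a/7)


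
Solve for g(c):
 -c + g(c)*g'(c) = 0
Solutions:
 g(c) = -sqrt(C1 + c^2)
 g(c) = sqrt(C1 + c^2)


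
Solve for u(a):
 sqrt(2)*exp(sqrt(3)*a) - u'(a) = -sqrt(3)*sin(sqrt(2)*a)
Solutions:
 u(a) = C1 + sqrt(6)*exp(sqrt(3)*a)/3 - sqrt(6)*cos(sqrt(2)*a)/2


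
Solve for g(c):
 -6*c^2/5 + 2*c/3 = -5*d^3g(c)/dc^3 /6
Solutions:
 g(c) = C1 + C2*c + C3*c^2 + 3*c^5/125 - c^4/30


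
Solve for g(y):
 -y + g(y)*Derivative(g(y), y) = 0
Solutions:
 g(y) = -sqrt(C1 + y^2)
 g(y) = sqrt(C1 + y^2)


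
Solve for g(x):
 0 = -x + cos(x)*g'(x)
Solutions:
 g(x) = C1 + Integral(x/cos(x), x)


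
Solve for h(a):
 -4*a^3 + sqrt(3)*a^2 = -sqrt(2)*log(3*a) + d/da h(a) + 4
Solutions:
 h(a) = C1 - a^4 + sqrt(3)*a^3/3 + sqrt(2)*a*log(a) - 4*a - sqrt(2)*a + sqrt(2)*a*log(3)


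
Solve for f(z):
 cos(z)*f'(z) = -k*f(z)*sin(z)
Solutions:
 f(z) = C1*exp(k*log(cos(z)))


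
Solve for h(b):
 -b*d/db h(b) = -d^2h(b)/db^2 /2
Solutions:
 h(b) = C1 + C2*erfi(b)


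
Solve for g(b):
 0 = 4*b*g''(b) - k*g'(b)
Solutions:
 g(b) = C1 + b^(re(k)/4 + 1)*(C2*sin(log(b)*Abs(im(k))/4) + C3*cos(log(b)*im(k)/4))


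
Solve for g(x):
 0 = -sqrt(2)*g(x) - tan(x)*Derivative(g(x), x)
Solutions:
 g(x) = C1/sin(x)^(sqrt(2))


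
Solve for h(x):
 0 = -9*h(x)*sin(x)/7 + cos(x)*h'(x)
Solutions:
 h(x) = C1/cos(x)^(9/7)


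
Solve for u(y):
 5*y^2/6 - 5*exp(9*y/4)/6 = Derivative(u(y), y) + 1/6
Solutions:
 u(y) = C1 + 5*y^3/18 - y/6 - 10*exp(9*y/4)/27


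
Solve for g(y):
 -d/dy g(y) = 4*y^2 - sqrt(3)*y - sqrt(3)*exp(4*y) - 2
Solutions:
 g(y) = C1 - 4*y^3/3 + sqrt(3)*y^2/2 + 2*y + sqrt(3)*exp(4*y)/4


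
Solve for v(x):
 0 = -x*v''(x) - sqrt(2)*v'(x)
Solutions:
 v(x) = C1 + C2*x^(1 - sqrt(2))


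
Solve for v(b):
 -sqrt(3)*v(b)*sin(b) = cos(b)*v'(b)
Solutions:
 v(b) = C1*cos(b)^(sqrt(3))


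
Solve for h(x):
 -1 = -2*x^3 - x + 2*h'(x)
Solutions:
 h(x) = C1 + x^4/4 + x^2/4 - x/2


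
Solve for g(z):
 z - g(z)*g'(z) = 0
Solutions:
 g(z) = -sqrt(C1 + z^2)
 g(z) = sqrt(C1 + z^2)


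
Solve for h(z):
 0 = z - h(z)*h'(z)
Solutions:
 h(z) = -sqrt(C1 + z^2)
 h(z) = sqrt(C1 + z^2)


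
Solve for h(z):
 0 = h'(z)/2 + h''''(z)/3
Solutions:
 h(z) = C1 + C4*exp(-2^(2/3)*3^(1/3)*z/2) + (C2*sin(2^(2/3)*3^(5/6)*z/4) + C3*cos(2^(2/3)*3^(5/6)*z/4))*exp(2^(2/3)*3^(1/3)*z/4)


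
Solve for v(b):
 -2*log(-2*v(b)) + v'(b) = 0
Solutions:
 -Integral(1/(log(-_y) + log(2)), (_y, v(b)))/2 = C1 - b


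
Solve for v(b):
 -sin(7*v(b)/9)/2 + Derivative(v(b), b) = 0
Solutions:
 -b/2 + 9*log(cos(7*v(b)/9) - 1)/14 - 9*log(cos(7*v(b)/9) + 1)/14 = C1


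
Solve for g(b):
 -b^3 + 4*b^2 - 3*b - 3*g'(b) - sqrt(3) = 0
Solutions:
 g(b) = C1 - b^4/12 + 4*b^3/9 - b^2/2 - sqrt(3)*b/3


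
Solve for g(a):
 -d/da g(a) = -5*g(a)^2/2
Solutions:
 g(a) = -2/(C1 + 5*a)


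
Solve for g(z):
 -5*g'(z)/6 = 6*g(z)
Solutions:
 g(z) = C1*exp(-36*z/5)


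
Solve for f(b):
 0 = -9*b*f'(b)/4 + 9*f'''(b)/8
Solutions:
 f(b) = C1 + Integral(C2*airyai(2^(1/3)*b) + C3*airybi(2^(1/3)*b), b)


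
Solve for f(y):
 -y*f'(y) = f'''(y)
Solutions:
 f(y) = C1 + Integral(C2*airyai(-y) + C3*airybi(-y), y)


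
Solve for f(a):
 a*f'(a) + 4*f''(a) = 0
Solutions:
 f(a) = C1 + C2*erf(sqrt(2)*a/4)


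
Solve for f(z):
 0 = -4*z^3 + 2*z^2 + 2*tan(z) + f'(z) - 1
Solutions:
 f(z) = C1 + z^4 - 2*z^3/3 + z + 2*log(cos(z))


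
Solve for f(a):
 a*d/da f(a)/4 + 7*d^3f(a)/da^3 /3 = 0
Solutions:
 f(a) = C1 + Integral(C2*airyai(-294^(1/3)*a/14) + C3*airybi(-294^(1/3)*a/14), a)


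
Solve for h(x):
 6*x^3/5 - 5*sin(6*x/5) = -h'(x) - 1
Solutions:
 h(x) = C1 - 3*x^4/10 - x - 25*cos(6*x/5)/6


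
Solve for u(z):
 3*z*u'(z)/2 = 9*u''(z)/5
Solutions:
 u(z) = C1 + C2*erfi(sqrt(15)*z/6)


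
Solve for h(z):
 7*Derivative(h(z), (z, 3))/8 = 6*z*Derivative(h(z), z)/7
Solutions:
 h(z) = C1 + Integral(C2*airyai(2*42^(1/3)*z/7) + C3*airybi(2*42^(1/3)*z/7), z)


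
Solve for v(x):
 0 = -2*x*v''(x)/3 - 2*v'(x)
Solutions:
 v(x) = C1 + C2/x^2


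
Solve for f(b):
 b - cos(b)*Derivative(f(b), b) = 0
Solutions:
 f(b) = C1 + Integral(b/cos(b), b)


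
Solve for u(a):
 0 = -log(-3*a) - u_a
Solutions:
 u(a) = C1 - a*log(-a) + a*(1 - log(3))


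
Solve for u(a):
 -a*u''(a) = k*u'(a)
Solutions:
 u(a) = C1 + a^(1 - re(k))*(C2*sin(log(a)*Abs(im(k))) + C3*cos(log(a)*im(k)))


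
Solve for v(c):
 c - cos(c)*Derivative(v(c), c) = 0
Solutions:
 v(c) = C1 + Integral(c/cos(c), c)


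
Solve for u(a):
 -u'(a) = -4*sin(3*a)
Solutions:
 u(a) = C1 - 4*cos(3*a)/3


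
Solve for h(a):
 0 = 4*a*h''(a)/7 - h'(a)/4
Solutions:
 h(a) = C1 + C2*a^(23/16)


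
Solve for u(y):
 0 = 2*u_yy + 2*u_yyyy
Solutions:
 u(y) = C1 + C2*y + C3*sin(y) + C4*cos(y)


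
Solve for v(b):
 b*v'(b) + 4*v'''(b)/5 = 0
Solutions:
 v(b) = C1 + Integral(C2*airyai(-10^(1/3)*b/2) + C3*airybi(-10^(1/3)*b/2), b)


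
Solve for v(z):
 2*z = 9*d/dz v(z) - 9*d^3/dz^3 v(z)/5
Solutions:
 v(z) = C1 + C2*exp(-sqrt(5)*z) + C3*exp(sqrt(5)*z) + z^2/9


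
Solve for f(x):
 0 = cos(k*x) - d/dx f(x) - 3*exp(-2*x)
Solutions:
 f(x) = C1 + 3*exp(-2*x)/2 + sin(k*x)/k


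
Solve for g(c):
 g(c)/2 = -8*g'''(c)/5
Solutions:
 g(c) = C3*exp(-2^(2/3)*5^(1/3)*c/4) + (C1*sin(2^(2/3)*sqrt(3)*5^(1/3)*c/8) + C2*cos(2^(2/3)*sqrt(3)*5^(1/3)*c/8))*exp(2^(2/3)*5^(1/3)*c/8)


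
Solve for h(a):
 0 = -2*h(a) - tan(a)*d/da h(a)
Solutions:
 h(a) = C1/sin(a)^2


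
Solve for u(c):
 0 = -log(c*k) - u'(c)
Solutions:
 u(c) = C1 - c*log(c*k) + c


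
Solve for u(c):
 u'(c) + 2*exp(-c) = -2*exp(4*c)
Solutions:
 u(c) = C1 - exp(4*c)/2 + 2*exp(-c)


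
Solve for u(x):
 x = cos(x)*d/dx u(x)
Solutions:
 u(x) = C1 + Integral(x/cos(x), x)


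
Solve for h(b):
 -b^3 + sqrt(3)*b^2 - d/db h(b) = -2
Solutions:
 h(b) = C1 - b^4/4 + sqrt(3)*b^3/3 + 2*b


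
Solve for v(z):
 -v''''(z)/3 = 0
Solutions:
 v(z) = C1 + C2*z + C3*z^2 + C4*z^3


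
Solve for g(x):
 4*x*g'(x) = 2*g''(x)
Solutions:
 g(x) = C1 + C2*erfi(x)


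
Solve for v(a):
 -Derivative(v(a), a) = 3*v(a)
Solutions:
 v(a) = C1*exp(-3*a)


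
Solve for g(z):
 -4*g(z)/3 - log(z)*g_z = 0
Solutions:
 g(z) = C1*exp(-4*li(z)/3)


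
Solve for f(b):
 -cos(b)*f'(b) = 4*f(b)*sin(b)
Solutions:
 f(b) = C1*cos(b)^4


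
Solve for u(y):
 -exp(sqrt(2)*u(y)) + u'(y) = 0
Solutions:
 u(y) = sqrt(2)*(2*log(-1/(C1 + y)) - log(2))/4


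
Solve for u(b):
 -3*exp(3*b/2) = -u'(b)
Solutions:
 u(b) = C1 + 2*exp(3*b/2)


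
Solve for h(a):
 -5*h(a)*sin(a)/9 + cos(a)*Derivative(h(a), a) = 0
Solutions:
 h(a) = C1/cos(a)^(5/9)


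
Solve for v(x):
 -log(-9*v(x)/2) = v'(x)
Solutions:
 Integral(1/(log(-_y) - log(2) + 2*log(3)), (_y, v(x))) = C1 - x


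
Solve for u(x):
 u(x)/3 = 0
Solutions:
 u(x) = 0


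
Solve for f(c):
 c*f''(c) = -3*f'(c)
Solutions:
 f(c) = C1 + C2/c^2


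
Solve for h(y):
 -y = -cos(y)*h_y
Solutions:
 h(y) = C1 + Integral(y/cos(y), y)


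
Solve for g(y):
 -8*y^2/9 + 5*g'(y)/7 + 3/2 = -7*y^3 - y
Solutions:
 g(y) = C1 - 49*y^4/20 + 56*y^3/135 - 7*y^2/10 - 21*y/10


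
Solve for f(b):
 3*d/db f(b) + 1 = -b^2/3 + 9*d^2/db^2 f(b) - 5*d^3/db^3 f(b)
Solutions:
 f(b) = C1 + C2*exp(b*(9 - sqrt(21))/10) + C3*exp(b*(sqrt(21) + 9)/10) - b^3/27 - b^2/3 - 53*b/27


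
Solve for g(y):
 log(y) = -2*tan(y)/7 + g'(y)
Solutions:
 g(y) = C1 + y*log(y) - y - 2*log(cos(y))/7


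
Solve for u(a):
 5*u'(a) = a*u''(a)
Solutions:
 u(a) = C1 + C2*a^6


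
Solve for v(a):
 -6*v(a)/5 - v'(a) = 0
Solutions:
 v(a) = C1*exp(-6*a/5)


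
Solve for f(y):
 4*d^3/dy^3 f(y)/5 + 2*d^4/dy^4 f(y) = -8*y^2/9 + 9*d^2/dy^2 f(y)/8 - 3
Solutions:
 f(y) = C1 + C2*y + C3*exp(y*(-4 + sqrt(241))/20) + C4*exp(-y*(4 + sqrt(241))/20) + 16*y^4/243 + 2048*y^3/10935 + 514636*y^2/164025


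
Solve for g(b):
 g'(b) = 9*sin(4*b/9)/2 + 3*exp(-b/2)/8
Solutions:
 g(b) = C1 - 81*cos(4*b/9)/8 - 3*exp(-b/2)/4


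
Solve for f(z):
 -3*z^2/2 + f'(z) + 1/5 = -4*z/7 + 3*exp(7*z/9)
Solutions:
 f(z) = C1 + z^3/2 - 2*z^2/7 - z/5 + 27*exp(7*z/9)/7


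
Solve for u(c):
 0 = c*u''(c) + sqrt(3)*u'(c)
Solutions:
 u(c) = C1 + C2*c^(1 - sqrt(3))


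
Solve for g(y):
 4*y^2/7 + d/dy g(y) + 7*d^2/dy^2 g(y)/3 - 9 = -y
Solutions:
 g(y) = C1 + C2*exp(-3*y/7) - 4*y^3/21 + 5*y^2/6 + 46*y/9


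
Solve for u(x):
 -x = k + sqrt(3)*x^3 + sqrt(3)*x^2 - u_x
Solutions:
 u(x) = C1 + k*x + sqrt(3)*x^4/4 + sqrt(3)*x^3/3 + x^2/2


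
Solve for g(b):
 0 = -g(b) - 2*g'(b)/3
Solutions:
 g(b) = C1*exp(-3*b/2)


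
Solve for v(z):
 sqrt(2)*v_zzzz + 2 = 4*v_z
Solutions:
 v(z) = C1 + C4*exp(sqrt(2)*z) + z/2 + (C2*sin(sqrt(6)*z/2) + C3*cos(sqrt(6)*z/2))*exp(-sqrt(2)*z/2)


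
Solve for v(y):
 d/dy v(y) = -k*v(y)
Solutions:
 v(y) = C1*exp(-k*y)


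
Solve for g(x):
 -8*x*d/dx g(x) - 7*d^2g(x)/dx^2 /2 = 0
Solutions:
 g(x) = C1 + C2*erf(2*sqrt(14)*x/7)


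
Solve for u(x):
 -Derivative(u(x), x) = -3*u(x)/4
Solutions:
 u(x) = C1*exp(3*x/4)


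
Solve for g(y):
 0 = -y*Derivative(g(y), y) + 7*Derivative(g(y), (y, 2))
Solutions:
 g(y) = C1 + C2*erfi(sqrt(14)*y/14)


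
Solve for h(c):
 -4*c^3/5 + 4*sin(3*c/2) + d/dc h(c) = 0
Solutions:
 h(c) = C1 + c^4/5 + 8*cos(3*c/2)/3


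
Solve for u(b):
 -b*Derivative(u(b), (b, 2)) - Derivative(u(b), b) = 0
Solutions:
 u(b) = C1 + C2*log(b)


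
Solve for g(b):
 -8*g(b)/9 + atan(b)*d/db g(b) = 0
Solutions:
 g(b) = C1*exp(8*Integral(1/atan(b), b)/9)


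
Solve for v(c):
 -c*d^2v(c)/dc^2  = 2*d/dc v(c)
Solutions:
 v(c) = C1 + C2/c


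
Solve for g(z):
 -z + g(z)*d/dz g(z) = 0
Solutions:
 g(z) = -sqrt(C1 + z^2)
 g(z) = sqrt(C1 + z^2)


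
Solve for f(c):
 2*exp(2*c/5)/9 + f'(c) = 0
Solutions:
 f(c) = C1 - 5*exp(2*c/5)/9


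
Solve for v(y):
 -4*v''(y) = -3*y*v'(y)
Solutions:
 v(y) = C1 + C2*erfi(sqrt(6)*y/4)


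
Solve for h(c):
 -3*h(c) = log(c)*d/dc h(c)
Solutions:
 h(c) = C1*exp(-3*li(c))


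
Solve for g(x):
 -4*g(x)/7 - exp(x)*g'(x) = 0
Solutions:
 g(x) = C1*exp(4*exp(-x)/7)


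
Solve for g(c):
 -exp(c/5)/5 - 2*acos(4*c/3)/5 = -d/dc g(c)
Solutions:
 g(c) = C1 + 2*c*acos(4*c/3)/5 - sqrt(9 - 16*c^2)/10 + exp(c/5)


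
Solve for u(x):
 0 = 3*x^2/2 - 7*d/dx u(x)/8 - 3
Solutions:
 u(x) = C1 + 4*x^3/7 - 24*x/7


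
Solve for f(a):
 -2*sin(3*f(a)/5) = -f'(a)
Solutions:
 -2*a + 5*log(cos(3*f(a)/5) - 1)/6 - 5*log(cos(3*f(a)/5) + 1)/6 = C1


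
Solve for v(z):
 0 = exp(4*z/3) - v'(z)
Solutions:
 v(z) = C1 + 3*exp(4*z/3)/4


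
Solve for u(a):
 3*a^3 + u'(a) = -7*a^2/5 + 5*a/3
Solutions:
 u(a) = C1 - 3*a^4/4 - 7*a^3/15 + 5*a^2/6


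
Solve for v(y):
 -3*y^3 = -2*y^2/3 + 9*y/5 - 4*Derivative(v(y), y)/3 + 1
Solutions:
 v(y) = C1 + 9*y^4/16 - y^3/6 + 27*y^2/40 + 3*y/4


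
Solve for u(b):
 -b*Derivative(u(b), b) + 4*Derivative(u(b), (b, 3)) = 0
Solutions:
 u(b) = C1 + Integral(C2*airyai(2^(1/3)*b/2) + C3*airybi(2^(1/3)*b/2), b)


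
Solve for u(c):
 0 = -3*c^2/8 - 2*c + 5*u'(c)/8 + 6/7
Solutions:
 u(c) = C1 + c^3/5 + 8*c^2/5 - 48*c/35


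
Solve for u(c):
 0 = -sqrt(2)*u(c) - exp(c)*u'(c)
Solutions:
 u(c) = C1*exp(sqrt(2)*exp(-c))


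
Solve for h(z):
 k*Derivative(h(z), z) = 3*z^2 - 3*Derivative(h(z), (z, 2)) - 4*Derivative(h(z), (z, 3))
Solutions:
 h(z) = C1 + C2*exp(z*(sqrt(9 - 16*k) - 3)/8) + C3*exp(-z*(sqrt(9 - 16*k) + 3)/8) + z^3/k - 9*z^2/k^2 - 24*z/k^2 + 54*z/k^3


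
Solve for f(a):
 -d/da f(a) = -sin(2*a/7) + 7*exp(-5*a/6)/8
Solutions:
 f(a) = C1 - 7*cos(2*a/7)/2 + 21*exp(-5*a/6)/20


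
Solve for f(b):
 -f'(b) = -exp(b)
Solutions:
 f(b) = C1 + exp(b)


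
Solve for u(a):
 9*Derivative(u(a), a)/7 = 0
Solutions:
 u(a) = C1


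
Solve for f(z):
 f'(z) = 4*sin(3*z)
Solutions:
 f(z) = C1 - 4*cos(3*z)/3


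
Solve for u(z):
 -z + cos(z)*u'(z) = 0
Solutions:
 u(z) = C1 + Integral(z/cos(z), z)


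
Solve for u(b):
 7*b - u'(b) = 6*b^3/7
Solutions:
 u(b) = C1 - 3*b^4/14 + 7*b^2/2


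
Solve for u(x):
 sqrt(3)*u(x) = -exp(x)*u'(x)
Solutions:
 u(x) = C1*exp(sqrt(3)*exp(-x))


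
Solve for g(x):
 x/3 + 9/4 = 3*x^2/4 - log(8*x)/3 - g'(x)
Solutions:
 g(x) = C1 + x^3/4 - x^2/6 - x*log(x)/3 - 23*x/12 - x*log(2)


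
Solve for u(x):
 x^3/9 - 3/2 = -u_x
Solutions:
 u(x) = C1 - x^4/36 + 3*x/2


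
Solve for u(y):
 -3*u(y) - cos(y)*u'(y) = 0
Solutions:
 u(y) = C1*(sin(y) - 1)^(3/2)/(sin(y) + 1)^(3/2)


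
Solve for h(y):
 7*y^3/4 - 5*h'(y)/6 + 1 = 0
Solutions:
 h(y) = C1 + 21*y^4/40 + 6*y/5


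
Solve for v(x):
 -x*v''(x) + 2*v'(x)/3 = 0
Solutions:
 v(x) = C1 + C2*x^(5/3)


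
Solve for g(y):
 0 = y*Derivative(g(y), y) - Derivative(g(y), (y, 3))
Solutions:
 g(y) = C1 + Integral(C2*airyai(y) + C3*airybi(y), y)


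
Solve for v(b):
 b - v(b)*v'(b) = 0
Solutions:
 v(b) = -sqrt(C1 + b^2)
 v(b) = sqrt(C1 + b^2)


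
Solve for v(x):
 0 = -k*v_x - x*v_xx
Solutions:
 v(x) = C1 + x^(1 - re(k))*(C2*sin(log(x)*Abs(im(k))) + C3*cos(log(x)*im(k)))


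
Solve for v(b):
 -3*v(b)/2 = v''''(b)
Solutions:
 v(b) = (C1*sin(6^(1/4)*b/2) + C2*cos(6^(1/4)*b/2))*exp(-6^(1/4)*b/2) + (C3*sin(6^(1/4)*b/2) + C4*cos(6^(1/4)*b/2))*exp(6^(1/4)*b/2)


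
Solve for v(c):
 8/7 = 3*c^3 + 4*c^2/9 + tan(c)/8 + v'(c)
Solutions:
 v(c) = C1 - 3*c^4/4 - 4*c^3/27 + 8*c/7 + log(cos(c))/8


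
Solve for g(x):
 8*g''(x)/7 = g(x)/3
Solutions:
 g(x) = C1*exp(-sqrt(42)*x/12) + C2*exp(sqrt(42)*x/12)


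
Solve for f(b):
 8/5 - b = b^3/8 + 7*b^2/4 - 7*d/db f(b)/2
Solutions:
 f(b) = C1 + b^4/112 + b^3/6 + b^2/7 - 16*b/35


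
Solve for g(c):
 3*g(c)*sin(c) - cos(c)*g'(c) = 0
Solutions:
 g(c) = C1/cos(c)^3


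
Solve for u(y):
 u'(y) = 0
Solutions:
 u(y) = C1


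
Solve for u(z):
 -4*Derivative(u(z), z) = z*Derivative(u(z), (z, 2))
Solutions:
 u(z) = C1 + C2/z^3


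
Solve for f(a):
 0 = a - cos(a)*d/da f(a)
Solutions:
 f(a) = C1 + Integral(a/cos(a), a)


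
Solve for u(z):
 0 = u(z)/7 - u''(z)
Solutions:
 u(z) = C1*exp(-sqrt(7)*z/7) + C2*exp(sqrt(7)*z/7)


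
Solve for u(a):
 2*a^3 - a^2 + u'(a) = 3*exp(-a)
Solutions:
 u(a) = C1 - a^4/2 + a^3/3 - 3*exp(-a)


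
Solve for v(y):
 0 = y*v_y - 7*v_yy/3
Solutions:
 v(y) = C1 + C2*erfi(sqrt(42)*y/14)


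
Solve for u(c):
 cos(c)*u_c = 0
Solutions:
 u(c) = C1


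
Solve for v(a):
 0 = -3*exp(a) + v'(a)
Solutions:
 v(a) = C1 + 3*exp(a)


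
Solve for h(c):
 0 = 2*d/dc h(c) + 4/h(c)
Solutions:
 h(c) = -sqrt(C1 - 4*c)
 h(c) = sqrt(C1 - 4*c)


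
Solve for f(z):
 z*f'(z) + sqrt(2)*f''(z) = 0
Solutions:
 f(z) = C1 + C2*erf(2^(1/4)*z/2)


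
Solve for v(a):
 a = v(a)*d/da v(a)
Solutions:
 v(a) = -sqrt(C1 + a^2)
 v(a) = sqrt(C1 + a^2)


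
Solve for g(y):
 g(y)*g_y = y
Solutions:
 g(y) = -sqrt(C1 + y^2)
 g(y) = sqrt(C1 + y^2)


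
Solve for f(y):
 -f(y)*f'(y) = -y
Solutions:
 f(y) = -sqrt(C1 + y^2)
 f(y) = sqrt(C1 + y^2)


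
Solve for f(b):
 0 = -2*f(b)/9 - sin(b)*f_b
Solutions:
 f(b) = C1*(cos(b) + 1)^(1/9)/(cos(b) - 1)^(1/9)


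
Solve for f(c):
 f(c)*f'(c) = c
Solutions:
 f(c) = -sqrt(C1 + c^2)
 f(c) = sqrt(C1 + c^2)


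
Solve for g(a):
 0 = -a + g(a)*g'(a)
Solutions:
 g(a) = -sqrt(C1 + a^2)
 g(a) = sqrt(C1 + a^2)


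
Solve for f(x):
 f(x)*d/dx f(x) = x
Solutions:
 f(x) = -sqrt(C1 + x^2)
 f(x) = sqrt(C1 + x^2)


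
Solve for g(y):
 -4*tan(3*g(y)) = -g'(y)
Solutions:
 g(y) = -asin(C1*exp(12*y))/3 + pi/3
 g(y) = asin(C1*exp(12*y))/3


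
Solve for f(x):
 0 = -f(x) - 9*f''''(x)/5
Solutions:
 f(x) = (C1*sin(5^(1/4)*sqrt(6)*x/6) + C2*cos(5^(1/4)*sqrt(6)*x/6))*exp(-5^(1/4)*sqrt(6)*x/6) + (C3*sin(5^(1/4)*sqrt(6)*x/6) + C4*cos(5^(1/4)*sqrt(6)*x/6))*exp(5^(1/4)*sqrt(6)*x/6)


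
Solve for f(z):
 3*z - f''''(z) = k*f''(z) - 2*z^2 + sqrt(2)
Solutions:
 f(z) = C1 + C2*z + C3*exp(-z*sqrt(-k)) + C4*exp(z*sqrt(-k)) + z^4/(6*k) + z^3/(2*k) + z^2*(-sqrt(2)/2 - 2/k)/k


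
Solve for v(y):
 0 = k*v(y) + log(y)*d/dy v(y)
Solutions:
 v(y) = C1*exp(-k*li(y))


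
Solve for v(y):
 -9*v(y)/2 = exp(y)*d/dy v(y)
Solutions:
 v(y) = C1*exp(9*exp(-y)/2)


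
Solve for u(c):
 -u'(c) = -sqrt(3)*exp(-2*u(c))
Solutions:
 u(c) = log(-sqrt(C1 + 2*sqrt(3)*c))
 u(c) = log(C1 + 2*sqrt(3)*c)/2


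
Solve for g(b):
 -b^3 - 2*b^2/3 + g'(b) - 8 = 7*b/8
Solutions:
 g(b) = C1 + b^4/4 + 2*b^3/9 + 7*b^2/16 + 8*b


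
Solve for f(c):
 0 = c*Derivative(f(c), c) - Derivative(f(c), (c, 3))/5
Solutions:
 f(c) = C1 + Integral(C2*airyai(5^(1/3)*c) + C3*airybi(5^(1/3)*c), c)


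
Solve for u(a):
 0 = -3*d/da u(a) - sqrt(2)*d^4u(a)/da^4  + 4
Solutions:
 u(a) = C1 + C4*exp(-2^(5/6)*3^(1/3)*a/2) + 4*a/3 + (C2*sin(6^(5/6)*a/4) + C3*cos(6^(5/6)*a/4))*exp(2^(5/6)*3^(1/3)*a/4)


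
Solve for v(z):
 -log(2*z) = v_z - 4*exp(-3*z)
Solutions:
 v(z) = C1 - z*log(z) + z*(1 - log(2)) - 4*exp(-3*z)/3


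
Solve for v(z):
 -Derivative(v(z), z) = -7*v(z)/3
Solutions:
 v(z) = C1*exp(7*z/3)


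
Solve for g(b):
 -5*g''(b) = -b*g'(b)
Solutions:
 g(b) = C1 + C2*erfi(sqrt(10)*b/10)


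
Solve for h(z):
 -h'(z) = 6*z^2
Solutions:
 h(z) = C1 - 2*z^3


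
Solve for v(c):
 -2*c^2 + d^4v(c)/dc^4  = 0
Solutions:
 v(c) = C1 + C2*c + C3*c^2 + C4*c^3 + c^6/180


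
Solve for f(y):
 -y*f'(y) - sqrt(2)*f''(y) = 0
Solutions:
 f(y) = C1 + C2*erf(2^(1/4)*y/2)


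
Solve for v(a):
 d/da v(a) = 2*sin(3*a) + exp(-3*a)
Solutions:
 v(a) = C1 - 2*cos(3*a)/3 - exp(-3*a)/3


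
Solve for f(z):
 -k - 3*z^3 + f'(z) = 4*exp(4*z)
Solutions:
 f(z) = C1 + k*z + 3*z^4/4 + exp(4*z)


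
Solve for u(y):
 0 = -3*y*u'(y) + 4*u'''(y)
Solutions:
 u(y) = C1 + Integral(C2*airyai(6^(1/3)*y/2) + C3*airybi(6^(1/3)*y/2), y)


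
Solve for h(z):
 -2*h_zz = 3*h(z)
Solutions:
 h(z) = C1*sin(sqrt(6)*z/2) + C2*cos(sqrt(6)*z/2)


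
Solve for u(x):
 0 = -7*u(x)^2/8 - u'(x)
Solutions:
 u(x) = 8/(C1 + 7*x)


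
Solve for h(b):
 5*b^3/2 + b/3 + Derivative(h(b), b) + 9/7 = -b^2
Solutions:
 h(b) = C1 - 5*b^4/8 - b^3/3 - b^2/6 - 9*b/7


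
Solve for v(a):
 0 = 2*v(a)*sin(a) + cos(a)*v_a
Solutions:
 v(a) = C1*cos(a)^2


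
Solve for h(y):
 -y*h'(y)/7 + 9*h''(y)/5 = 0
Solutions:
 h(y) = C1 + C2*erfi(sqrt(70)*y/42)


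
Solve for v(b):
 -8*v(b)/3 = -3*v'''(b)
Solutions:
 v(b) = C3*exp(2*3^(1/3)*b/3) + (C1*sin(3^(5/6)*b/3) + C2*cos(3^(5/6)*b/3))*exp(-3^(1/3)*b/3)


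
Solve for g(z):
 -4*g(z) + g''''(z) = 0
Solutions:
 g(z) = C1*exp(-sqrt(2)*z) + C2*exp(sqrt(2)*z) + C3*sin(sqrt(2)*z) + C4*cos(sqrt(2)*z)


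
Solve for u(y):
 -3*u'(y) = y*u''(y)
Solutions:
 u(y) = C1 + C2/y^2


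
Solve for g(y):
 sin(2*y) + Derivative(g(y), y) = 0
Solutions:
 g(y) = C1 + cos(2*y)/2


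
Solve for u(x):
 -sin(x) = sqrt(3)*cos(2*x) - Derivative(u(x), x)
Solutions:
 u(x) = C1 + sqrt(3)*sin(2*x)/2 - cos(x)


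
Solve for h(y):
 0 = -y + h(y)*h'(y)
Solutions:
 h(y) = -sqrt(C1 + y^2)
 h(y) = sqrt(C1 + y^2)


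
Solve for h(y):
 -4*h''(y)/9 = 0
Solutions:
 h(y) = C1 + C2*y


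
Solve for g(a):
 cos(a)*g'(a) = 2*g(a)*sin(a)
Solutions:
 g(a) = C1/cos(a)^2


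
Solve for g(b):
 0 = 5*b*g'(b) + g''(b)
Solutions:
 g(b) = C1 + C2*erf(sqrt(10)*b/2)


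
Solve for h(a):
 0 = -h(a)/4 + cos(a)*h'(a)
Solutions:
 h(a) = C1*(sin(a) + 1)^(1/8)/(sin(a) - 1)^(1/8)


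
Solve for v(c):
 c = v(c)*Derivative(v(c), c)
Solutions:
 v(c) = -sqrt(C1 + c^2)
 v(c) = sqrt(C1 + c^2)


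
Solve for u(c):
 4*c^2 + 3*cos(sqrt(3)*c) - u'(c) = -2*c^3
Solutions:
 u(c) = C1 + c^4/2 + 4*c^3/3 + sqrt(3)*sin(sqrt(3)*c)


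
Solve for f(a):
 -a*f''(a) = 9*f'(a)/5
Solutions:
 f(a) = C1 + C2/a^(4/5)


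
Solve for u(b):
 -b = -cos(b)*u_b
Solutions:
 u(b) = C1 + Integral(b/cos(b), b)


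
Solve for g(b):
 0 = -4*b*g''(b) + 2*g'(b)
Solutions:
 g(b) = C1 + C2*b^(3/2)


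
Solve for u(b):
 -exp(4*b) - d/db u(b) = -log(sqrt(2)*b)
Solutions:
 u(b) = C1 + b*log(b) + b*(-1 + log(2)/2) - exp(4*b)/4


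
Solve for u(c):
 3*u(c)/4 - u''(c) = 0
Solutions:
 u(c) = C1*exp(-sqrt(3)*c/2) + C2*exp(sqrt(3)*c/2)


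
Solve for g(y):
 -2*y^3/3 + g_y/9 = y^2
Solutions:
 g(y) = C1 + 3*y^4/2 + 3*y^3


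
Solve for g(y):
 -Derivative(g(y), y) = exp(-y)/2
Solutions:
 g(y) = C1 + exp(-y)/2


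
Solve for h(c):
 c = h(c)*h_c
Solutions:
 h(c) = -sqrt(C1 + c^2)
 h(c) = sqrt(C1 + c^2)


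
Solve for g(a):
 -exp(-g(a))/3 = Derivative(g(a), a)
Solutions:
 g(a) = log(C1 - a/3)


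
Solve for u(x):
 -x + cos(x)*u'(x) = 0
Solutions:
 u(x) = C1 + Integral(x/cos(x), x)


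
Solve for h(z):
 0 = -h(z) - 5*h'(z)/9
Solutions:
 h(z) = C1*exp(-9*z/5)


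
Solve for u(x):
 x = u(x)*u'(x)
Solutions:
 u(x) = -sqrt(C1 + x^2)
 u(x) = sqrt(C1 + x^2)


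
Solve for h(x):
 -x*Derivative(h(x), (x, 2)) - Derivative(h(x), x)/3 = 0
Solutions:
 h(x) = C1 + C2*x^(2/3)


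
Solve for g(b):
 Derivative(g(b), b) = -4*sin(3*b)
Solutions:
 g(b) = C1 + 4*cos(3*b)/3


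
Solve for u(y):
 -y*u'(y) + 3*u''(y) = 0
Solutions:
 u(y) = C1 + C2*erfi(sqrt(6)*y/6)


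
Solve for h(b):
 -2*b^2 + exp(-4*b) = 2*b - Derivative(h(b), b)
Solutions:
 h(b) = C1 + 2*b^3/3 + b^2 + exp(-4*b)/4


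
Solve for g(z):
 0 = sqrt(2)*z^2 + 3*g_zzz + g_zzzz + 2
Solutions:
 g(z) = C1 + C2*z + C3*z^2 + C4*exp(-3*z) - sqrt(2)*z^5/180 + sqrt(2)*z^4/108 + z^3*(-9 - sqrt(2))/81


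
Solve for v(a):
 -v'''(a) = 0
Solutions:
 v(a) = C1 + C2*a + C3*a^2


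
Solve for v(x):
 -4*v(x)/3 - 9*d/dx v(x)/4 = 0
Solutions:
 v(x) = C1*exp(-16*x/27)


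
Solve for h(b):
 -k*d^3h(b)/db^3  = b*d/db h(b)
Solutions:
 h(b) = C1 + Integral(C2*airyai(b*(-1/k)^(1/3)) + C3*airybi(b*(-1/k)^(1/3)), b)


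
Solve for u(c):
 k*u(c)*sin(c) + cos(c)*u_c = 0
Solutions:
 u(c) = C1*exp(k*log(cos(c)))


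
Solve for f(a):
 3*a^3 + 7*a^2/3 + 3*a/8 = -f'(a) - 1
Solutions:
 f(a) = C1 - 3*a^4/4 - 7*a^3/9 - 3*a^2/16 - a


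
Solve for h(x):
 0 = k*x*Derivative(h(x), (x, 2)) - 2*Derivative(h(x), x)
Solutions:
 h(x) = C1 + x^(((re(k) + 2)*re(k) + im(k)^2)/(re(k)^2 + im(k)^2))*(C2*sin(2*log(x)*Abs(im(k))/(re(k)^2 + im(k)^2)) + C3*cos(2*log(x)*im(k)/(re(k)^2 + im(k)^2)))


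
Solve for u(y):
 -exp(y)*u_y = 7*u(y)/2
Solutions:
 u(y) = C1*exp(7*exp(-y)/2)


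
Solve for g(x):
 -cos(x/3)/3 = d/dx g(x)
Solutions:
 g(x) = C1 - sin(x/3)


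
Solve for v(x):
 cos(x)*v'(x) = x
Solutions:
 v(x) = C1 + Integral(x/cos(x), x)


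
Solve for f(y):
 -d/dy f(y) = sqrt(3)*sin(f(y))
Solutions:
 f(y) = -acos((-C1 - exp(2*sqrt(3)*y))/(C1 - exp(2*sqrt(3)*y))) + 2*pi
 f(y) = acos((-C1 - exp(2*sqrt(3)*y))/(C1 - exp(2*sqrt(3)*y)))


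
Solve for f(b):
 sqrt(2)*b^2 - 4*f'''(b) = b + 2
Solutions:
 f(b) = C1 + C2*b + C3*b^2 + sqrt(2)*b^5/240 - b^4/96 - b^3/12


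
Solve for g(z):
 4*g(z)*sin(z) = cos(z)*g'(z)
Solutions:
 g(z) = C1/cos(z)^4


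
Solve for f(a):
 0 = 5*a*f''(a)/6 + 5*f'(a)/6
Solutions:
 f(a) = C1 + C2*log(a)


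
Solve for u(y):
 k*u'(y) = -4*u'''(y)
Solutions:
 u(y) = C1 + C2*exp(-y*sqrt(-k)/2) + C3*exp(y*sqrt(-k)/2)


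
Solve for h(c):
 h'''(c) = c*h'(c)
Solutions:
 h(c) = C1 + Integral(C2*airyai(c) + C3*airybi(c), c)


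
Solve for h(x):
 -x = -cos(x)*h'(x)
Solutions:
 h(x) = C1 + Integral(x/cos(x), x)


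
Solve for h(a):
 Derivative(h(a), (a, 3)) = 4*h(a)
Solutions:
 h(a) = C3*exp(2^(2/3)*a) + (C1*sin(2^(2/3)*sqrt(3)*a/2) + C2*cos(2^(2/3)*sqrt(3)*a/2))*exp(-2^(2/3)*a/2)


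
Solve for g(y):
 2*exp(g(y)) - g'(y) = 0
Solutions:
 g(y) = log(-1/(C1 + 2*y))


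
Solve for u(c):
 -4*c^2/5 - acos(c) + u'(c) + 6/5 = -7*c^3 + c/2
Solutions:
 u(c) = C1 - 7*c^4/4 + 4*c^3/15 + c^2/4 + c*acos(c) - 6*c/5 - sqrt(1 - c^2)


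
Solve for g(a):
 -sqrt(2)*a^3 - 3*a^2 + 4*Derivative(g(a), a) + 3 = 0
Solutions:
 g(a) = C1 + sqrt(2)*a^4/16 + a^3/4 - 3*a/4


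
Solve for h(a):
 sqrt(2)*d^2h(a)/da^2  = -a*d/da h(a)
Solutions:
 h(a) = C1 + C2*erf(2^(1/4)*a/2)


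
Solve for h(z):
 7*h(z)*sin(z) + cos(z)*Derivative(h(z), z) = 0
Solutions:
 h(z) = C1*cos(z)^7


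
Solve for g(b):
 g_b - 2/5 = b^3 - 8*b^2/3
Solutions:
 g(b) = C1 + b^4/4 - 8*b^3/9 + 2*b/5


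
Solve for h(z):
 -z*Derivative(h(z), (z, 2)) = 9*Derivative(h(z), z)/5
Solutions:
 h(z) = C1 + C2/z^(4/5)


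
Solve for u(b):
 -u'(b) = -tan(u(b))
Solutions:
 u(b) = pi - asin(C1*exp(b))
 u(b) = asin(C1*exp(b))


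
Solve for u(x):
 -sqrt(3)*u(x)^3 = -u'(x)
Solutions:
 u(x) = -sqrt(2)*sqrt(-1/(C1 + sqrt(3)*x))/2
 u(x) = sqrt(2)*sqrt(-1/(C1 + sqrt(3)*x))/2


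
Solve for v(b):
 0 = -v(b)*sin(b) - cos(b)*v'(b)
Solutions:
 v(b) = C1*cos(b)


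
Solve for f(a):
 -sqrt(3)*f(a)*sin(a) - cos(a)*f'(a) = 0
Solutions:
 f(a) = C1*cos(a)^(sqrt(3))


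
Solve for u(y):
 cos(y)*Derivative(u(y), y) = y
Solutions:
 u(y) = C1 + Integral(y/cos(y), y)


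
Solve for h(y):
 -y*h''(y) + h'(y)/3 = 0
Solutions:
 h(y) = C1 + C2*y^(4/3)


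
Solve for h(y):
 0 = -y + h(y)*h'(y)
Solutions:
 h(y) = -sqrt(C1 + y^2)
 h(y) = sqrt(C1 + y^2)


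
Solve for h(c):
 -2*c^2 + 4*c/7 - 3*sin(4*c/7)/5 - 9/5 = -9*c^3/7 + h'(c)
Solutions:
 h(c) = C1 + 9*c^4/28 - 2*c^3/3 + 2*c^2/7 - 9*c/5 + 21*cos(4*c/7)/20


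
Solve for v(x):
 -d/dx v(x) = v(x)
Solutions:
 v(x) = C1*exp(-x)


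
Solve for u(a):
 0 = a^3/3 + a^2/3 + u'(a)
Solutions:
 u(a) = C1 - a^4/12 - a^3/9


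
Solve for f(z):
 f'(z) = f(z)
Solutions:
 f(z) = C1*exp(z)


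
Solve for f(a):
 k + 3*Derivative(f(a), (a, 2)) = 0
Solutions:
 f(a) = C1 + C2*a - a^2*k/6


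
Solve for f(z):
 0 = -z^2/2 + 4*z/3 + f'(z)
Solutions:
 f(z) = C1 + z^3/6 - 2*z^2/3


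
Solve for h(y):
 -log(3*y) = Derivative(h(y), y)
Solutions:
 h(y) = C1 - y*log(y) - y*log(3) + y


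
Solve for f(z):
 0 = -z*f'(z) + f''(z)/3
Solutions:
 f(z) = C1 + C2*erfi(sqrt(6)*z/2)


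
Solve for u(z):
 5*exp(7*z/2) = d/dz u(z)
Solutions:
 u(z) = C1 + 10*exp(7*z/2)/7


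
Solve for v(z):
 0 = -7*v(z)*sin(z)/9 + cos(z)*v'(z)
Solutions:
 v(z) = C1/cos(z)^(7/9)


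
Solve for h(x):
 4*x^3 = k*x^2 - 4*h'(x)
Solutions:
 h(x) = C1 + k*x^3/12 - x^4/4


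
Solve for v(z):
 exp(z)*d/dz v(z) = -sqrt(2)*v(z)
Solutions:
 v(z) = C1*exp(sqrt(2)*exp(-z))


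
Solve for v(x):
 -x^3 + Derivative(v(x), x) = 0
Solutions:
 v(x) = C1 + x^4/4


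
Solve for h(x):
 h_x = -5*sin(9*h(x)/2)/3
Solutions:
 h(x) = -2*acos((-C1 - exp(15*x))/(C1 - exp(15*x)))/9 + 4*pi/9
 h(x) = 2*acos((-C1 - exp(15*x))/(C1 - exp(15*x)))/9


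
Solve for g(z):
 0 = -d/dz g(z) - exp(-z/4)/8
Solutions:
 g(z) = C1 + exp(-z/4)/2


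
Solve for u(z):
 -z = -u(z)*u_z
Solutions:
 u(z) = -sqrt(C1 + z^2)
 u(z) = sqrt(C1 + z^2)


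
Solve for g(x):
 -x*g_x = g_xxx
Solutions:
 g(x) = C1 + Integral(C2*airyai(-x) + C3*airybi(-x), x)


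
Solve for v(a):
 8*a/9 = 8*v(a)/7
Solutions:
 v(a) = 7*a/9


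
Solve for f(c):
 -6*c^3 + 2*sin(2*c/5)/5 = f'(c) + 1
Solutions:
 f(c) = C1 - 3*c^4/2 - c - cos(2*c/5)


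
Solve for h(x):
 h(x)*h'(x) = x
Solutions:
 h(x) = -sqrt(C1 + x^2)
 h(x) = sqrt(C1 + x^2)


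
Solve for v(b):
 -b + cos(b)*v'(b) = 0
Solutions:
 v(b) = C1 + Integral(b/cos(b), b)


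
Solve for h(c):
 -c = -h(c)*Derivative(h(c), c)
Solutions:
 h(c) = -sqrt(C1 + c^2)
 h(c) = sqrt(C1 + c^2)


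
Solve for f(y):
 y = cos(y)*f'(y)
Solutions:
 f(y) = C1 + Integral(y/cos(y), y)


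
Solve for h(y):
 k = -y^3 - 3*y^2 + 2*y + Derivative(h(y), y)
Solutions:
 h(y) = C1 + k*y + y^4/4 + y^3 - y^2


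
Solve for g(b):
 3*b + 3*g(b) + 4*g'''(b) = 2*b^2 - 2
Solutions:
 g(b) = C3*exp(-6^(1/3)*b/2) + 2*b^2/3 - b + (C1*sin(2^(1/3)*3^(5/6)*b/4) + C2*cos(2^(1/3)*3^(5/6)*b/4))*exp(6^(1/3)*b/4) - 2/3


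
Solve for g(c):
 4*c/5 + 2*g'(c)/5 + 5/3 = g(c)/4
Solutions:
 g(c) = C1*exp(5*c/8) + 16*c/5 + 884/75


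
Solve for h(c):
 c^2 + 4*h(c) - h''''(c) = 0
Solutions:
 h(c) = C1*exp(-sqrt(2)*c) + C2*exp(sqrt(2)*c) + C3*sin(sqrt(2)*c) + C4*cos(sqrt(2)*c) - c^2/4


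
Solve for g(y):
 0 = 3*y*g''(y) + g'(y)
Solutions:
 g(y) = C1 + C2*y^(2/3)


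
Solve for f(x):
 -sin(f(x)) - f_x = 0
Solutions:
 f(x) = -acos((-C1 - exp(2*x))/(C1 - exp(2*x))) + 2*pi
 f(x) = acos((-C1 - exp(2*x))/(C1 - exp(2*x)))


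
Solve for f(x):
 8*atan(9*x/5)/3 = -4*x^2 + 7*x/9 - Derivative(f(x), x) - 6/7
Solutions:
 f(x) = C1 - 4*x^3/3 + 7*x^2/18 - 8*x*atan(9*x/5)/3 - 6*x/7 + 20*log(81*x^2 + 25)/27
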